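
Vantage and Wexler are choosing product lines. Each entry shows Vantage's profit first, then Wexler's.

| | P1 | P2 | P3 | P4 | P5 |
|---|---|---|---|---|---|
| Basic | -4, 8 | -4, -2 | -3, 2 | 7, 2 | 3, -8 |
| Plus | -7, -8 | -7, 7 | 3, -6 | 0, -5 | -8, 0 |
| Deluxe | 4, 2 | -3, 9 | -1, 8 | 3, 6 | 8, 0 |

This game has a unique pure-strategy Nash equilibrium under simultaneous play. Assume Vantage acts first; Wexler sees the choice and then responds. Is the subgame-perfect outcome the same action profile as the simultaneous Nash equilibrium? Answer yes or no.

yes

Backward induction with Vantage moving first.
- Basic: Wexler compares 8, -2, 2, 2, -8 and picks P1; Vantage would get -4.
- Plus: Wexler compares -8, 7, -6, -5, 0 and picks P2; Vantage would get -7.
- Deluxe: Wexler compares 2, 9, 8, 6, 0 and picks P2; Vantage would get -3.
Vantage's induced payoffs are -4, -7, -3, so Vantage commits to Deluxe. Subgame-perfect outcome: (Deluxe, P2) with payoffs (-3, 9).
Now find the simultaneous Nash equilibrium.
Vantage's best replies: P1→Deluxe; P2→Deluxe; P3→Plus; P4→Basic; P5→Deluxe.
Wexler's best replies: Basic→P1; Plus→P2; Deluxe→P2.
Only (Deluxe, P2) has each player best-responding; Nash payoffs (-3, 9).
Sequential outcome (Deluxe, P2) coincides with the Nash profile (Deluxe, P2).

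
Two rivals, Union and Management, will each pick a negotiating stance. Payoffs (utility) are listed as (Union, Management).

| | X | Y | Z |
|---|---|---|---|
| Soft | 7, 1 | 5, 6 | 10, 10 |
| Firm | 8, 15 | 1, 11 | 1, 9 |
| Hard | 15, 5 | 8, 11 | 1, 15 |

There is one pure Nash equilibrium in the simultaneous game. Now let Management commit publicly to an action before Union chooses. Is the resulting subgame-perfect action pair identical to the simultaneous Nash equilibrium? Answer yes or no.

Union best-responds to each possible Management move:
- X: BR = Hard, leader payoff 5.
- Y: BR = Hard, leader payoff 11.
- Z: BR = Soft, leader payoff 10.
Maximizing over 5, 11, 10, Management chooses Y. Subgame-perfect outcome: (Hard, Y) with payoffs (8, 11).
Now find the simultaneous Nash equilibrium.
Union's best replies: X→Hard; Y→Hard; Z→Soft.
Management's best replies: Soft→Z; Firm→X; Hard→Z.
The unique mutual best reply is (Soft, Z), giving (10, 10).
Sequential outcome (Hard, Y) differs from the Nash profile (Soft, Z).

no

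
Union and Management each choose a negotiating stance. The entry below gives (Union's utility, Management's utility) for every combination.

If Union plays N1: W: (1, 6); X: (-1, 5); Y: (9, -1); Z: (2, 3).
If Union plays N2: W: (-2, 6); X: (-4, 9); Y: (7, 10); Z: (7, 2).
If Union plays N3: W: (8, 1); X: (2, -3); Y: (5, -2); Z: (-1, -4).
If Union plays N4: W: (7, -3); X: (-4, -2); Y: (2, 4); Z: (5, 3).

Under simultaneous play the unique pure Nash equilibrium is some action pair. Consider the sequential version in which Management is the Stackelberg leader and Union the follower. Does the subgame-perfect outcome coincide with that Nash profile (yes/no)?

Work backward from Union's decision.
- W → Union plays N3 (best of 1, -2, 8, 7); Management gets 1.
- X → Union plays N3 (best of -1, -4, 2, -4); Management gets -3.
- Y → Union plays N1 (best of 9, 7, 5, 2); Management gets -1.
- Z → Union plays N2 (best of 2, 7, -1, 5); Management gets 2.
Maximizing over 1, -3, -1, 2, Management chooses Z. Subgame-perfect outcome: (N2, Z) with payoffs (7, 2).
Under simultaneous play:
Union's best replies: W→N3; X→N3; Y→N1; Z→N2.
Management's best replies: N1→W; N2→Y; N3→W; N4→Y.
The unique mutual best reply is (N3, W), giving (8, 1).
Sequential outcome (N2, Z) differs from the Nash profile (N3, W).

no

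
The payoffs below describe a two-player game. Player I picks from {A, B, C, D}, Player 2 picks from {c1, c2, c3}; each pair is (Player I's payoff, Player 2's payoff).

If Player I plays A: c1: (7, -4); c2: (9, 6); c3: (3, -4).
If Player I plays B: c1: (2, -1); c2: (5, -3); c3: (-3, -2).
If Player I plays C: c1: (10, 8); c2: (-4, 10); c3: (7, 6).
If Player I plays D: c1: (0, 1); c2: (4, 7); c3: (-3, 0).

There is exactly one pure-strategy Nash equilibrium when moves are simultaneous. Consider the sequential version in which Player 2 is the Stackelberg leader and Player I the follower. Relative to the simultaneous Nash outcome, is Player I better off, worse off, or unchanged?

Backward induction with Player 2 moving first.
- c1 → Player I plays C (best of 7, 2, 10, 0); Player 2 gets 8.
- c2 → Player I plays A (best of 9, 5, -4, 4); Player 2 gets 6.
- c3 → Player I plays C (best of 3, -3, 7, -3); Player 2 gets 6.
Player 2's induced payoffs are 8, 6, 6, so Player 2 commits to c1. Subgame-perfect outcome: (C, c1) with payoffs (10, 8).
For the simultaneous game, intersect best replies.
Player I's best replies: c1→C; c2→A; c3→C.
Player 2's best replies: A→c2; B→c1; C→c2; D→c2.
The unique mutual best reply is (A, c2), giving (9, 6).
Player I earns 10 sequentially versus 9 at the Nash outcome: better off.

better off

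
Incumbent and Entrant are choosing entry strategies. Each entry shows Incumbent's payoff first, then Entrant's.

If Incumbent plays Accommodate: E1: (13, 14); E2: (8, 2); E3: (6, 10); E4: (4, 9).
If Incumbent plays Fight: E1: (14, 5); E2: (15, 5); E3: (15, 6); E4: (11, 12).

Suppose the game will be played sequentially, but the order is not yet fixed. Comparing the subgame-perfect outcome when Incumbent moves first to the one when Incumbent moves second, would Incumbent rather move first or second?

If Incumbent leads: Entrant's best replies are Accommodate→E1, Fight→E4; Incumbent's induced payoffs 13, 11; outcome (Accommodate, E1), payoffs (13, 14).
If Entrant leads: Incumbent's best replies are E1→Fight, E2→Fight, E3→Fight, E4→Fight; Entrant's induced payoffs 5, 5, 6, 12; outcome (Fight, E4), payoffs (11, 12).
Incumbent gets 13 moving first and 11 moving second, so Incumbent prefers to move first.

first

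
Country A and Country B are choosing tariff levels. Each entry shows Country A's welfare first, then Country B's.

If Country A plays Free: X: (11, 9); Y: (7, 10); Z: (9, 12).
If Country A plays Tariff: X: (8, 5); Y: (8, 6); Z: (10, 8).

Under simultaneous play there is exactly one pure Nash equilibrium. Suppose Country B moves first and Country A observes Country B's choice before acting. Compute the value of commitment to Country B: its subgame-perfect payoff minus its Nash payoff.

1

Work backward from Country A's decision.
- X: Country A compares 11, 8 and picks Free; Country B would get 9.
- Y: Country A compares 7, 8 and picks Tariff; Country B would get 6.
- Z: Country A compares 9, 10 and picks Tariff; Country B would get 8.
Among 9, 6, 8, the best is 9 at X. Subgame-perfect outcome: (Free, X) with payoffs (11, 9).
Under simultaneous play:
Country A's best replies: X→Free; Y→Tariff; Z→Tariff.
Country B's best replies: Free→Z; Tariff→Z.
The unique mutual best reply is (Tariff, Z), giving (10, 8).
Country B's commitment gain: 9 − 8 = 1.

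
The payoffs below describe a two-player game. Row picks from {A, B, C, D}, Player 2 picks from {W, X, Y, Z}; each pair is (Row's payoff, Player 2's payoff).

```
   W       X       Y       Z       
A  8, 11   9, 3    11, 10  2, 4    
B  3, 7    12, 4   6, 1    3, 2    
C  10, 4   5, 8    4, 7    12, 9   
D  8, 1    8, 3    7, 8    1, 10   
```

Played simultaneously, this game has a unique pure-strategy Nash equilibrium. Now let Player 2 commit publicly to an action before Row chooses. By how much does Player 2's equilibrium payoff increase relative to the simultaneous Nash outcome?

Backward induction with Player 2 moving first.
- W: Row compares 8, 3, 10, 8 and picks C; Player 2 would get 4.
- X: Row compares 9, 12, 5, 8 and picks B; Player 2 would get 4.
- Y: Row compares 11, 6, 4, 7 and picks A; Player 2 would get 10.
- Z: Row compares 2, 3, 12, 1 and picks C; Player 2 would get 9.
Maximizing over 4, 4, 10, 9, Player 2 chooses Y. Subgame-perfect outcome: (A, Y) with payoffs (11, 10).
Under simultaneous play:
Row's best replies: W→C; X→B; Y→A; Z→C.
Player 2's best replies: A→W; B→W; C→Z; D→Z.
Only (C, Z) has each player best-responding; Nash payoffs (12, 9).
Player 2's commitment gain: 10 − 9 = 1.

1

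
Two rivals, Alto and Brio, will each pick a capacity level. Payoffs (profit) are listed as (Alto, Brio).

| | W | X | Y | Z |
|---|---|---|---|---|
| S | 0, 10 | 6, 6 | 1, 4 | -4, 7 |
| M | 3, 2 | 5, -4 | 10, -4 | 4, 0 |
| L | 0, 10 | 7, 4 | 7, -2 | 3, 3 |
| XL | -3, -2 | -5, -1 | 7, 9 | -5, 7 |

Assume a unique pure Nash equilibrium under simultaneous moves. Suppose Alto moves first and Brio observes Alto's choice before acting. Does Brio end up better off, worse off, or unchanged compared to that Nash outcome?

Work backward from Brio's decision.
- S → Brio plays W (best of 10, 6, 4, 7); Alto gets 0.
- M → Brio plays W (best of 2, -4, -4, 0); Alto gets 3.
- L → Brio plays W (best of 10, 4, -2, 3); Alto gets 0.
- XL → Brio plays Y (best of -2, -1, 9, 7); Alto gets 7.
Maximizing over 0, 3, 0, 7, Alto chooses XL. Subgame-perfect outcome: (XL, Y) with payoffs (7, 9).
Now find the simultaneous Nash equilibrium.
Alto's best replies: W→M; X→L; Y→M; Z→M.
Brio's best replies: S→W; M→W; L→W; XL→Y.
The unique mutual best reply is (M, W), giving (3, 2).
Brio earns 9 sequentially versus 2 at the Nash outcome: better off.

better off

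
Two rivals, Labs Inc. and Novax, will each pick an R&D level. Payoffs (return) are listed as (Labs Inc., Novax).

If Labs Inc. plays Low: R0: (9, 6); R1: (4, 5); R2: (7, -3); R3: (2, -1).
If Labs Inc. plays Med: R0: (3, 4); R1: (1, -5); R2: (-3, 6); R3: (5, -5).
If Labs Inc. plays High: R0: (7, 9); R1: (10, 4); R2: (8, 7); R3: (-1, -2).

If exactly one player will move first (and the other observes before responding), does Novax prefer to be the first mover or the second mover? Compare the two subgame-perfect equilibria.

first

If Labs Inc. leads: Novax's best replies are Low→R0, Med→R2, High→R0; Labs Inc.'s induced payoffs 9, -3, 7; outcome (Low, R0), payoffs (9, 6).
If Novax leads: Labs Inc.'s best replies are R0→Low, R1→High, R2→High, R3→Med; Novax's induced payoffs 6, 4, 7, -5; outcome (High, R2), payoffs (8, 7).
Novax gets 7 moving first and 6 moving second, so Novax prefers to move first.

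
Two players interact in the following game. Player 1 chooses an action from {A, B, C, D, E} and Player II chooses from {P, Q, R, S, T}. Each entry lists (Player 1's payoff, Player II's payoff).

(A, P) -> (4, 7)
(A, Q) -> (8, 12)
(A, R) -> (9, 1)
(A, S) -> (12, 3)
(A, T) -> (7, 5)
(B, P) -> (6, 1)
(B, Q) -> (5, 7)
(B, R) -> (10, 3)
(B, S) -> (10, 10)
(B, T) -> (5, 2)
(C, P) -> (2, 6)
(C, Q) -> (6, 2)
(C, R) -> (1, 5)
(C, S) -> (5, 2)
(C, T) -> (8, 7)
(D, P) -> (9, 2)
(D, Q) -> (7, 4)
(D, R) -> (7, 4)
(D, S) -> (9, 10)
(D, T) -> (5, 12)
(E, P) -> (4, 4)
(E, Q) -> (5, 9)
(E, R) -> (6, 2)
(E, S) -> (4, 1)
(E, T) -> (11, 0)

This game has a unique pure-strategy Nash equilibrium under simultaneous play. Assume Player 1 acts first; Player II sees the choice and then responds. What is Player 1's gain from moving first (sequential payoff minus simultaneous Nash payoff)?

Solve by backward induction (Player 1 leads).
- A: BR = Q, leader payoff 8.
- B: BR = S, leader payoff 10.
- C: BR = T, leader payoff 8.
- D: BR = T, leader payoff 5.
- E: BR = Q, leader payoff 5.
Player 1's induced payoffs are 8, 10, 8, 5, 5, so Player 1 commits to B. Subgame-perfect outcome: (B, S) with payoffs (10, 10).
Under simultaneous play:
Player 1's best replies: P→D; Q→A; R→B; S→A; T→E.
Player II's best replies: A→Q; B→S; C→T; D→T; E→Q.
The unique mutual best reply is (A, Q), giving (8, 12).
Player 1's commitment gain: 10 − 8 = 2.

2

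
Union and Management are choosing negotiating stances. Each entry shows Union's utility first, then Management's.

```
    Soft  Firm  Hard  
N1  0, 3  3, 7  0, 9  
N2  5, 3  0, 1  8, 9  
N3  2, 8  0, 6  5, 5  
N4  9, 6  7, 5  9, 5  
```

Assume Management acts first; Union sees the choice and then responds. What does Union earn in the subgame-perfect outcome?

9

Solve by backward induction (Management leads).
- Soft: BR = N4, leader payoff 6.
- Firm: BR = N4, leader payoff 5.
- Hard: BR = N4, leader payoff 5.
Management's induced payoffs are 6, 5, 5, so Management commits to Soft. Subgame-perfect outcome: (N4, Soft) with payoffs (9, 6).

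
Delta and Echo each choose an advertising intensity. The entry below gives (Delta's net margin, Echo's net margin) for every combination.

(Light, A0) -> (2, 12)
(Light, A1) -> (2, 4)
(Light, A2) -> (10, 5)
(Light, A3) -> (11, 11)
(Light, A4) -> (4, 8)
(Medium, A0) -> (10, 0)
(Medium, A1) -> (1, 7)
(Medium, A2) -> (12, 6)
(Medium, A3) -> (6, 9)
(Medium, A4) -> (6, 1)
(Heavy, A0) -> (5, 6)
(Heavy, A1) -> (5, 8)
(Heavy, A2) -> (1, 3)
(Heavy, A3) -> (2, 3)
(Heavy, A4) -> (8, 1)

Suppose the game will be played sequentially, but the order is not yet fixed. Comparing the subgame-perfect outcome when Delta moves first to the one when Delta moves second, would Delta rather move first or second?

second

If Delta leads: Echo's best replies are Light→A0, Medium→A3, Heavy→A1; Delta's induced payoffs 2, 6, 5; outcome (Medium, A3), payoffs (6, 9).
If Echo leads: Delta's best replies are A0→Medium, A1→Heavy, A2→Medium, A3→Light, A4→Heavy; Echo's induced payoffs 0, 8, 6, 11, 1; outcome (Light, A3), payoffs (11, 11).
Delta gets 6 moving first and 11 moving second, so Delta prefers to move second.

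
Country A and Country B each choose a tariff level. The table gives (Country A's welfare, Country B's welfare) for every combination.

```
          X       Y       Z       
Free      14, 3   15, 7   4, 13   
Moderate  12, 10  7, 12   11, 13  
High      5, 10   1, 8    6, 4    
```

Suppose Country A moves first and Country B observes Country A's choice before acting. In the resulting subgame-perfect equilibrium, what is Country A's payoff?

Work backward from Country B's decision.
- Free: BR = Z, leader payoff 4.
- Moderate: BR = Z, leader payoff 11.
- High: BR = X, leader payoff 5.
Maximizing over 4, 11, 5, Country A chooses Moderate. Subgame-perfect outcome: (Moderate, Z) with payoffs (11, 13).

11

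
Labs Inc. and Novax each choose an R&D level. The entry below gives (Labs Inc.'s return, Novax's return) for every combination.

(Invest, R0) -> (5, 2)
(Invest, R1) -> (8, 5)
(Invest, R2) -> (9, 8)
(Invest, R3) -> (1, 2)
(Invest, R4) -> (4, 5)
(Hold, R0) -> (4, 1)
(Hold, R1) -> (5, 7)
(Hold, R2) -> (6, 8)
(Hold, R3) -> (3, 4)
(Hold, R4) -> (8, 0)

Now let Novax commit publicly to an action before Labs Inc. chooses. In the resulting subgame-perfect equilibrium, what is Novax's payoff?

8

Work backward from Labs Inc.'s decision.
- R0 → Labs Inc. plays Invest (best of 5, 4); Novax gets 2.
- R1 → Labs Inc. plays Invest (best of 8, 5); Novax gets 5.
- R2 → Labs Inc. plays Invest (best of 9, 6); Novax gets 8.
- R3 → Labs Inc. plays Hold (best of 1, 3); Novax gets 4.
- R4 → Labs Inc. plays Hold (best of 4, 8); Novax gets 0.
Maximizing over 2, 5, 8, 4, 0, Novax chooses R2. Subgame-perfect outcome: (Invest, R2) with payoffs (9, 8).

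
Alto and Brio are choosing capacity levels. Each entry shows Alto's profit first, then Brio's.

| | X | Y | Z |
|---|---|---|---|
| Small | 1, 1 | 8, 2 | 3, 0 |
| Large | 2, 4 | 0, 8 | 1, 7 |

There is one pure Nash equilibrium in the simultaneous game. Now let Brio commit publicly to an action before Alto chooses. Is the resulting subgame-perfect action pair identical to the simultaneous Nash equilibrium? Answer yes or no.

no

Work backward from Alto's decision.
- X → Alto plays Large (best of 1, 2); Brio gets 4.
- Y → Alto plays Small (best of 8, 0); Brio gets 2.
- Z → Alto plays Small (best of 3, 1); Brio gets 0.
Brio's induced payoffs are 4, 2, 0, so Brio commits to X. Subgame-perfect outcome: (Large, X) with payoffs (2, 4).
For the simultaneous game, intersect best replies.
Alto's best replies: X→Large; Y→Small; Z→Small.
Brio's best replies: Small→Y; Large→Y.
Only (Small, Y) has each player best-responding; Nash payoffs (8, 2).
Sequential outcome (Large, X) differs from the Nash profile (Small, Y).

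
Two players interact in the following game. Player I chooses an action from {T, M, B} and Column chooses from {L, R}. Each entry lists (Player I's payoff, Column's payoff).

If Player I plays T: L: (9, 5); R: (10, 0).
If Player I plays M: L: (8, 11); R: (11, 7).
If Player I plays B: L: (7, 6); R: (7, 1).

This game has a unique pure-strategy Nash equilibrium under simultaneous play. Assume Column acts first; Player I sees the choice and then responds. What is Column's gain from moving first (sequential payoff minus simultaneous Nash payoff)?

2

Player I best-responds to each possible Column move:
- L: Player I compares 9, 8, 7 and picks T; Column would get 5.
- R: Player I compares 10, 11, 7 and picks M; Column would get 7.
Column's induced payoffs are 5, 7, so Column commits to R. Subgame-perfect outcome: (M, R) with payoffs (11, 7).
Under simultaneous play:
Player I's best replies: L→T; R→M.
Column's best replies: T→L; M→L; B→L.
The unique mutual best reply is (T, L), giving (9, 5).
Column's commitment gain: 7 − 5 = 2.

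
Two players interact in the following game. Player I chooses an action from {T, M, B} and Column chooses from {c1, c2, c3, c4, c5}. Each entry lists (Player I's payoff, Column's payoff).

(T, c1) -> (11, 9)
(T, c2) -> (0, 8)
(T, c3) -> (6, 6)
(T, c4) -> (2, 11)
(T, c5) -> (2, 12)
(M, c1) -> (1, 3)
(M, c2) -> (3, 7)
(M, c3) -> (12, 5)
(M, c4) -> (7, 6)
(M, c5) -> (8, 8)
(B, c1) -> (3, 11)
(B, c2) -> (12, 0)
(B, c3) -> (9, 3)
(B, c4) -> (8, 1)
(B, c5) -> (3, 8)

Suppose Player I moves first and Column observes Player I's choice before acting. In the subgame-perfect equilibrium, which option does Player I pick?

M

Column best-responds to each possible Player I move:
- T: BR = c5, leader payoff 2.
- M: BR = c5, leader payoff 8.
- B: BR = c1, leader payoff 3.
Player I's induced payoffs are 2, 8, 3, so Player I commits to M. Subgame-perfect outcome: (M, c5) with payoffs (8, 8).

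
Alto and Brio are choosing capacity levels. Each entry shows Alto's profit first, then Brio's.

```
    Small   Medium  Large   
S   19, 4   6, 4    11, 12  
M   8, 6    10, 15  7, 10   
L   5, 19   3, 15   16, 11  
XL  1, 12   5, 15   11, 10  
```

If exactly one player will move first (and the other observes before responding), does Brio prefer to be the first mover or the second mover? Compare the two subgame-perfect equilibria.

first

If Alto leads: Brio's best replies are S→Large, M→Medium, L→Small, XL→Medium; Alto's induced payoffs 11, 10, 5, 5; outcome (S, Large), payoffs (11, 12).
If Brio leads: Alto's best replies are Small→S, Medium→M, Large→L; Brio's induced payoffs 4, 15, 11; outcome (M, Medium), payoffs (10, 15).
Brio gets 15 moving first and 12 moving second, so Brio prefers to move first.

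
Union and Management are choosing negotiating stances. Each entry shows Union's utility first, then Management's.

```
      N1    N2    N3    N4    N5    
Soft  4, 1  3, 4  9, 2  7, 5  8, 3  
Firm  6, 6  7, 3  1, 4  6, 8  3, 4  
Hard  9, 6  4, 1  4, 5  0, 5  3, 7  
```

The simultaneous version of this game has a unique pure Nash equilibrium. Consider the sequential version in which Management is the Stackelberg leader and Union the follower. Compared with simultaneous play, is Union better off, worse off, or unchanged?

better off

Backward induction with Management moving first.
- N1: Union compares 4, 6, 9 and picks Hard; Management would get 6.
- N2: Union compares 3, 7, 4 and picks Firm; Management would get 3.
- N3: Union compares 9, 1, 4 and picks Soft; Management would get 2.
- N4: Union compares 7, 6, 0 and picks Soft; Management would get 5.
- N5: Union compares 8, 3, 3 and picks Soft; Management would get 3.
Management's induced payoffs are 6, 3, 2, 5, 3, so Management commits to N1. Subgame-perfect outcome: (Hard, N1) with payoffs (9, 6).
Now find the simultaneous Nash equilibrium.
Union's best replies: N1→Hard; N2→Firm; N3→Soft; N4→Soft; N5→Soft.
Management's best replies: Soft→N4; Firm→N4; Hard→N5.
Only (Soft, N4) has each player best-responding; Nash payoffs (7, 5).
Union earns 9 sequentially versus 7 at the Nash outcome: better off.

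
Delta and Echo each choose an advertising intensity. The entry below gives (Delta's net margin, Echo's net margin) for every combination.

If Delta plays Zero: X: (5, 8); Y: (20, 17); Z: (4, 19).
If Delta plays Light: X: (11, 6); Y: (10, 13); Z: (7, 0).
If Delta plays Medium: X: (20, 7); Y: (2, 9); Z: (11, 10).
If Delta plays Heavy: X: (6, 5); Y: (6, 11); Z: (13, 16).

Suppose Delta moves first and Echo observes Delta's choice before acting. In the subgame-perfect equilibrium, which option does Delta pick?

Backward induction with Delta moving first.
- Zero → Echo plays Z (best of 8, 17, 19); Delta gets 4.
- Light → Echo plays Y (best of 6, 13, 0); Delta gets 10.
- Medium → Echo plays Z (best of 7, 9, 10); Delta gets 11.
- Heavy → Echo plays Z (best of 5, 11, 16); Delta gets 13.
Among 4, 10, 11, 13, the best is 13 at Heavy. Subgame-perfect outcome: (Heavy, Z) with payoffs (13, 16).

Heavy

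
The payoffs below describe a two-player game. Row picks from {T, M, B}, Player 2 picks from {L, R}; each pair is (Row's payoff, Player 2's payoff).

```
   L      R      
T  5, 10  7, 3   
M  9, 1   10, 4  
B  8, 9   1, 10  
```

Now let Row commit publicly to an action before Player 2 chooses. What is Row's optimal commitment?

Solve by backward induction (Row leads).
- T: Player 2 compares 10, 3 and picks L; Row would get 5.
- M: Player 2 compares 1, 4 and picks R; Row would get 10.
- B: Player 2 compares 9, 10 and picks R; Row would get 1.
Row's induced payoffs are 5, 10, 1, so Row commits to M. Subgame-perfect outcome: (M, R) with payoffs (10, 4).

M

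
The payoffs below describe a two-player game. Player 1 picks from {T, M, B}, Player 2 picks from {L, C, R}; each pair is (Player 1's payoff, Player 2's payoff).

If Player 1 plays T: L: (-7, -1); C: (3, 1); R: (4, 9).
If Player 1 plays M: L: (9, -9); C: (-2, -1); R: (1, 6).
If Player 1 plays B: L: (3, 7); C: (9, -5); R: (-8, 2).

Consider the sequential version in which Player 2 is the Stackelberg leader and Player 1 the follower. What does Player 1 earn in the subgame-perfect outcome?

4

Backward induction with Player 2 moving first.
- L: BR = M, leader payoff -9.
- C: BR = B, leader payoff -5.
- R: BR = T, leader payoff 9.
Player 2's induced payoffs are -9, -5, 9, so Player 2 commits to R. Subgame-perfect outcome: (T, R) with payoffs (4, 9).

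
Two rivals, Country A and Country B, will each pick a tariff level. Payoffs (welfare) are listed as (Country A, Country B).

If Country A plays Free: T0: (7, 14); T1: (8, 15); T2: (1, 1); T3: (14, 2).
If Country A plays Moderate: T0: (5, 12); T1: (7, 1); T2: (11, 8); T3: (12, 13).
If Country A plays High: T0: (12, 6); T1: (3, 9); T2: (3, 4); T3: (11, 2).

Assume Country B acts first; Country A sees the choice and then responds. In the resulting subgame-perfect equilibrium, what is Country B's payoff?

Backward induction with Country B moving first.
- T0: BR = High, leader payoff 6.
- T1: BR = Free, leader payoff 15.
- T2: BR = Moderate, leader payoff 8.
- T3: BR = Free, leader payoff 2.
Country B's induced payoffs are 6, 15, 8, 2, so Country B commits to T1. Subgame-perfect outcome: (Free, T1) with payoffs (8, 15).

15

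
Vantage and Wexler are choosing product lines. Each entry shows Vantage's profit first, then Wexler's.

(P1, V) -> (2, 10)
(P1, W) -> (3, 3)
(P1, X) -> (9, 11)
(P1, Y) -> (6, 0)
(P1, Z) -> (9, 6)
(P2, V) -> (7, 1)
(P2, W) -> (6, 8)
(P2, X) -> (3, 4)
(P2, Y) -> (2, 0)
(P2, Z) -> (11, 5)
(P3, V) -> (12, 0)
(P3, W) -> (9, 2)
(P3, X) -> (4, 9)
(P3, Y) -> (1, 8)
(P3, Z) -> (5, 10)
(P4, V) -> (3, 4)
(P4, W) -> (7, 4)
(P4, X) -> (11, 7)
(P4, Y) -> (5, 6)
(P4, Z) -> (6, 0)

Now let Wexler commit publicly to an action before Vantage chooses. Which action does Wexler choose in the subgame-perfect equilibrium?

Solve by backward induction (Wexler leads).
- V: Vantage compares 2, 7, 12, 3 and picks P3; Wexler would get 0.
- W: Vantage compares 3, 6, 9, 7 and picks P3; Wexler would get 2.
- X: Vantage compares 9, 3, 4, 11 and picks P4; Wexler would get 7.
- Y: Vantage compares 6, 2, 1, 5 and picks P1; Wexler would get 0.
- Z: Vantage compares 9, 11, 5, 6 and picks P2; Wexler would get 5.
Wexler's induced payoffs are 0, 2, 7, 0, 5, so Wexler commits to X. Subgame-perfect outcome: (P4, X) with payoffs (11, 7).

X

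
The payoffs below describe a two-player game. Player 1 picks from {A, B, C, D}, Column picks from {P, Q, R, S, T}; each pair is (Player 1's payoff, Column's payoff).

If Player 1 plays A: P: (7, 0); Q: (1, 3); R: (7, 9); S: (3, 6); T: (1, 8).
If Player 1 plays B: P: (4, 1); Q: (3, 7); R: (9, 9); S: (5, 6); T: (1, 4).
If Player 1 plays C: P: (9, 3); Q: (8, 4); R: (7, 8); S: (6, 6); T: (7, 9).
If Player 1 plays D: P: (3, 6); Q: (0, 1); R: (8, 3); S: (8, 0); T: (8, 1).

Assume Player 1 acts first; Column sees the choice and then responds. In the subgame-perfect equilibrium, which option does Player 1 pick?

B

Backward induction with Player 1 moving first.
- A → Column plays R (best of 0, 3, 9, 6, 8); Player 1 gets 7.
- B → Column plays R (best of 1, 7, 9, 6, 4); Player 1 gets 9.
- C → Column plays T (best of 3, 4, 8, 6, 9); Player 1 gets 7.
- D → Column plays P (best of 6, 1, 3, 0, 1); Player 1 gets 3.
Among 7, 9, 7, 3, the best is 9 at B. Subgame-perfect outcome: (B, R) with payoffs (9, 9).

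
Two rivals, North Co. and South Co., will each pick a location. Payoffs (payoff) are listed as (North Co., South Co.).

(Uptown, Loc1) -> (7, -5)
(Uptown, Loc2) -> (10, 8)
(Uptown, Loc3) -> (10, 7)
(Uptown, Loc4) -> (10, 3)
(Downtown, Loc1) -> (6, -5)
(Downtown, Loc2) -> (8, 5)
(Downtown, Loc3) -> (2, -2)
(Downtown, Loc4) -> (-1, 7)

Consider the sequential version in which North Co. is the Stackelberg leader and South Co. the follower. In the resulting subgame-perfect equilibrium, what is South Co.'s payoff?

8

Backward induction with North Co. moving first.
- Uptown: South Co. compares -5, 8, 7, 3 and picks Loc2; North Co. would get 10.
- Downtown: South Co. compares -5, 5, -2, 7 and picks Loc4; North Co. would get -1.
North Co.'s induced payoffs are 10, -1, so North Co. commits to Uptown. Subgame-perfect outcome: (Uptown, Loc2) with payoffs (10, 8).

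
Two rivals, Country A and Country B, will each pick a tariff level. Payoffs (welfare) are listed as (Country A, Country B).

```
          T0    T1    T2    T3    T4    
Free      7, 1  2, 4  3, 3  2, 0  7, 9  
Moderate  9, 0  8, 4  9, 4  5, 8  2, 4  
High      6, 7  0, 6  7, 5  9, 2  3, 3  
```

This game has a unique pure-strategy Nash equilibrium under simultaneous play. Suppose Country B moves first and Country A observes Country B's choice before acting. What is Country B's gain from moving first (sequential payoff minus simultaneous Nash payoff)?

0

Work backward from Country A's decision.
- T0: Country A compares 7, 9, 6 and picks Moderate; Country B would get 0.
- T1: Country A compares 2, 8, 0 and picks Moderate; Country B would get 4.
- T2: Country A compares 3, 9, 7 and picks Moderate; Country B would get 4.
- T3: Country A compares 2, 5, 9 and picks High; Country B would get 2.
- T4: Country A compares 7, 2, 3 and picks Free; Country B would get 9.
Country B's induced payoffs are 0, 4, 4, 2, 9, so Country B commits to T4. Subgame-perfect outcome: (Free, T4) with payoffs (7, 9).
Under simultaneous play:
Country A's best replies: T0→Moderate; T1→Moderate; T2→Moderate; T3→High; T4→Free.
Country B's best replies: Free→T4; Moderate→T3; High→T0.
Only (Free, T4) has each player best-responding; Nash payoffs (7, 9).
Country B's commitment gain: 9 − 9 = 0.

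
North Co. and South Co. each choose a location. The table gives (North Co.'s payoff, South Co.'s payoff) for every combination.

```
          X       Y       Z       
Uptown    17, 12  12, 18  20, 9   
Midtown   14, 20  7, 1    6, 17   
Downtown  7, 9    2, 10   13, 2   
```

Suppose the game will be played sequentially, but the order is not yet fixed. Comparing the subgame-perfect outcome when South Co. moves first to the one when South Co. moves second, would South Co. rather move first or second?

second

If North Co. leads: South Co.'s best replies are Uptown→Y, Midtown→X, Downtown→Y; North Co.'s induced payoffs 12, 14, 2; outcome (Midtown, X), payoffs (14, 20).
If South Co. leads: North Co.'s best replies are X→Uptown, Y→Uptown, Z→Uptown; South Co.'s induced payoffs 12, 18, 9; outcome (Uptown, Y), payoffs (12, 18).
South Co. gets 18 moving first and 20 moving second, so South Co. prefers to move second.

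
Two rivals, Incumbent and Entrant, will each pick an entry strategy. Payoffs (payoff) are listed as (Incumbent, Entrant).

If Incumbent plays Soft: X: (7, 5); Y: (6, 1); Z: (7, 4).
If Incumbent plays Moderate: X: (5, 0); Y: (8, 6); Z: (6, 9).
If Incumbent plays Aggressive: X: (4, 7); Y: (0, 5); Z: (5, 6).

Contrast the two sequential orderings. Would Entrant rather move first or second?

If Incumbent leads: Entrant's best replies are Soft→X, Moderate→Z, Aggressive→X; Incumbent's induced payoffs 7, 6, 4; outcome (Soft, X), payoffs (7, 5).
If Entrant leads: Incumbent's best replies are X→Soft, Y→Moderate, Z→Soft; Entrant's induced payoffs 5, 6, 4; outcome (Moderate, Y), payoffs (8, 6).
Entrant gets 6 moving first and 5 moving second, so Entrant prefers to move first.

first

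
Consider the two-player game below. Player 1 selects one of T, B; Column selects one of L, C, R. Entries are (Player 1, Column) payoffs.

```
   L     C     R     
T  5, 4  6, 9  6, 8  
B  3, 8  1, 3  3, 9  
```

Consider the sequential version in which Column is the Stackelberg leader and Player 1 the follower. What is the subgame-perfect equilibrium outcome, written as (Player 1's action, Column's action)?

Solve by backward induction (Column leads).
- L → Player 1 plays T (best of 5, 3); Column gets 4.
- C → Player 1 plays T (best of 6, 1); Column gets 9.
- R → Player 1 plays T (best of 6, 3); Column gets 8.
Among 4, 9, 8, the best is 9 at C. Subgame-perfect outcome: (T, C) with payoffs (6, 9).

(T, C)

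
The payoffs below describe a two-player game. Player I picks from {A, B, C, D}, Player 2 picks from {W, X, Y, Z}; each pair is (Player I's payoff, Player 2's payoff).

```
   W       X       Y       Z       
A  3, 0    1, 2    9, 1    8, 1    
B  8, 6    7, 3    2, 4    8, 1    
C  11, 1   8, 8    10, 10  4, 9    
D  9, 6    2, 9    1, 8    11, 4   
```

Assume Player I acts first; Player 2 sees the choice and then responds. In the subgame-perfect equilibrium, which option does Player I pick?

C

Solve by backward induction (Player I leads).
- A: BR = X, leader payoff 1.
- B: BR = W, leader payoff 8.
- C: BR = Y, leader payoff 10.
- D: BR = X, leader payoff 2.
Maximizing over 1, 8, 10, 2, Player I chooses C. Subgame-perfect outcome: (C, Y) with payoffs (10, 10).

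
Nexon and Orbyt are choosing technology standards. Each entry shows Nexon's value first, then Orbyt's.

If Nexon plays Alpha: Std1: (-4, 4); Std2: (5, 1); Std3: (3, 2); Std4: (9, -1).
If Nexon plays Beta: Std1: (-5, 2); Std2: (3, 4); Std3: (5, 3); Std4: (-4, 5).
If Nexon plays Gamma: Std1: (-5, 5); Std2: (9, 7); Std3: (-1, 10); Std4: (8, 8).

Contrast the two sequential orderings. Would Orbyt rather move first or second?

second

If Nexon leads: Orbyt's best replies are Alpha→Std1, Beta→Std4, Gamma→Std3; Nexon's induced payoffs -4, -4, -1; outcome (Gamma, Std3), payoffs (-1, 10).
If Orbyt leads: Nexon's best replies are Std1→Alpha, Std2→Gamma, Std3→Beta, Std4→Alpha; Orbyt's induced payoffs 4, 7, 3, -1; outcome (Gamma, Std2), payoffs (9, 7).
Orbyt gets 7 moving first and 10 moving second, so Orbyt prefers to move second.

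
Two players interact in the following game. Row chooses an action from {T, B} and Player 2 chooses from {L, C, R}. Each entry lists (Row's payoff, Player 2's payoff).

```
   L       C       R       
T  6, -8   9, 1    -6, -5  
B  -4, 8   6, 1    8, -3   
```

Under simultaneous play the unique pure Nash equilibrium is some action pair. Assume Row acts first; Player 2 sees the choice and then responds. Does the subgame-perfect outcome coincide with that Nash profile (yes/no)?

yes

Work backward from Player 2's decision.
- T: Player 2 compares -8, 1, -5 and picks C; Row would get 9.
- B: Player 2 compares 8, 1, -3 and picks L; Row would get -4.
Maximizing over 9, -4, Row chooses T. Subgame-perfect outcome: (T, C) with payoffs (9, 1).
Now find the simultaneous Nash equilibrium.
Row's best replies: L→T; C→T; R→B.
Player 2's best replies: T→C; B→L.
Only (T, C) has each player best-responding; Nash payoffs (9, 1).
Sequential outcome (T, C) coincides with the Nash profile (T, C).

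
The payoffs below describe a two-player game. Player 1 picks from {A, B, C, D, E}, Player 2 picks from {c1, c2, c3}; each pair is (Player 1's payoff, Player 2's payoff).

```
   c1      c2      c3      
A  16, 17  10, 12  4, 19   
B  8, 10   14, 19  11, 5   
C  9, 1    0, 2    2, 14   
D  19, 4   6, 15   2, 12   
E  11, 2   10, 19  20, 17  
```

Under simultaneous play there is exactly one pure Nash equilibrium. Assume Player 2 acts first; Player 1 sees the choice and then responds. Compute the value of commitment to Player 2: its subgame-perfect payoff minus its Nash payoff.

0

Player 1 best-responds to each possible Player 2 move:
- c1: BR = D, leader payoff 4.
- c2: BR = B, leader payoff 19.
- c3: BR = E, leader payoff 17.
Among 4, 19, 17, the best is 19 at c2. Subgame-perfect outcome: (B, c2) with payoffs (14, 19).
Under simultaneous play:
Player 1's best replies: c1→D; c2→B; c3→E.
Player 2's best replies: A→c3; B→c2; C→c3; D→c2; E→c2.
Only (B, c2) has each player best-responding; Nash payoffs (14, 19).
Player 2's commitment gain: 19 − 19 = 0.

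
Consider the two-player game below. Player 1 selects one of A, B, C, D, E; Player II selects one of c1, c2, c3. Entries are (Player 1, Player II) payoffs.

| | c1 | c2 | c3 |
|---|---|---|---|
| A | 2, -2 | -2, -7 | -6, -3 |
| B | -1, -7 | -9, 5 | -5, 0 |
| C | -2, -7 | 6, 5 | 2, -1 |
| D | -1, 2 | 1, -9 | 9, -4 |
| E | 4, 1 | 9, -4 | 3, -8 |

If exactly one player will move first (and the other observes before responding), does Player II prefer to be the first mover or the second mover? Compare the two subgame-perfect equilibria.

second

If Player 1 leads: Player II's best replies are A→c1, B→c2, C→c2, D→c1, E→c1; Player 1's induced payoffs 2, -9, 6, -1, 4; outcome (C, c2), payoffs (6, 5).
If Player II leads: Player 1's best replies are c1→E, c2→E, c3→D; Player II's induced payoffs 1, -4, -4; outcome (E, c1), payoffs (4, 1).
Player II gets 1 moving first and 5 moving second, so Player II prefers to move second.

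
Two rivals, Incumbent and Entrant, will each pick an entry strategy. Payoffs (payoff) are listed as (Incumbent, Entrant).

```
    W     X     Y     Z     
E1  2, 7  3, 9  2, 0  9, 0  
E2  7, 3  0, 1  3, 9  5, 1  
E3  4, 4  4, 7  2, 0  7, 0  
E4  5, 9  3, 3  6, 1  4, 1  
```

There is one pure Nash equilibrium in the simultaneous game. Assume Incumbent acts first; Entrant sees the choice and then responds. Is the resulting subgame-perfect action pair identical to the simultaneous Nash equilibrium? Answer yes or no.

no

Backward induction with Incumbent moving first.
- E1 → Entrant plays X (best of 7, 9, 0, 0); Incumbent gets 3.
- E2 → Entrant plays Y (best of 3, 1, 9, 1); Incumbent gets 3.
- E3 → Entrant plays X (best of 4, 7, 0, 0); Incumbent gets 4.
- E4 → Entrant plays W (best of 9, 3, 1, 1); Incumbent gets 5.
Among 3, 3, 4, 5, the best is 5 at E4. Subgame-perfect outcome: (E4, W) with payoffs (5, 9).
Under simultaneous play:
Incumbent's best replies: W→E2; X→E3; Y→E4; Z→E1.
Entrant's best replies: E1→X; E2→Y; E3→X; E4→W.
The unique mutual best reply is (E3, X), giving (4, 7).
Sequential outcome (E4, W) differs from the Nash profile (E3, X).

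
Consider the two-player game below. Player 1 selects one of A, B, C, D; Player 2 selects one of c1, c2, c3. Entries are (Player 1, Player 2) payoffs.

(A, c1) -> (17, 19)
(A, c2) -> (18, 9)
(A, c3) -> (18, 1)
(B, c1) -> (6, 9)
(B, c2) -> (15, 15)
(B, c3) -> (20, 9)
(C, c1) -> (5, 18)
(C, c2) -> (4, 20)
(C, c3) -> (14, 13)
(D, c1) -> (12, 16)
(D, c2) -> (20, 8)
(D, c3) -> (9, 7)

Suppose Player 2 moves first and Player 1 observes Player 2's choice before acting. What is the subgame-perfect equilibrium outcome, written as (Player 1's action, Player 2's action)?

(A, c1)

Work backward from Player 1's decision.
- c1 → Player 1 plays A (best of 17, 6, 5, 12); Player 2 gets 19.
- c2 → Player 1 plays D (best of 18, 15, 4, 20); Player 2 gets 8.
- c3 → Player 1 plays B (best of 18, 20, 14, 9); Player 2 gets 9.
Maximizing over 19, 8, 9, Player 2 chooses c1. Subgame-perfect outcome: (A, c1) with payoffs (17, 19).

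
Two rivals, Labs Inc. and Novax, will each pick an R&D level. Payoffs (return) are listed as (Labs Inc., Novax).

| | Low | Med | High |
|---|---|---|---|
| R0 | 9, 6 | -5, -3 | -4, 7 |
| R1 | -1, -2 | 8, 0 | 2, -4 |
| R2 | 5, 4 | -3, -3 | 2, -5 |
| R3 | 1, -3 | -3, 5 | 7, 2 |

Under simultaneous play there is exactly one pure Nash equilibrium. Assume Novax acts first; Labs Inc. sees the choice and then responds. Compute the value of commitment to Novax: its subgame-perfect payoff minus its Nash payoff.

Work backward from Labs Inc.'s decision.
- Low → Labs Inc. plays R0 (best of 9, -1, 5, 1); Novax gets 6.
- Med → Labs Inc. plays R1 (best of -5, 8, -3, -3); Novax gets 0.
- High → Labs Inc. plays R3 (best of -4, 2, 2, 7); Novax gets 2.
Novax's induced payoffs are 6, 0, 2, so Novax commits to Low. Subgame-perfect outcome: (R0, Low) with payoffs (9, 6).
Now find the simultaneous Nash equilibrium.
Labs Inc.'s best replies: Low→R0; Med→R1; High→R3.
Novax's best replies: R0→High; R1→Med; R2→Low; R3→Med.
The unique mutual best reply is (R1, Med), giving (8, 0).
Novax's commitment gain: 6 − 0 = 6.

6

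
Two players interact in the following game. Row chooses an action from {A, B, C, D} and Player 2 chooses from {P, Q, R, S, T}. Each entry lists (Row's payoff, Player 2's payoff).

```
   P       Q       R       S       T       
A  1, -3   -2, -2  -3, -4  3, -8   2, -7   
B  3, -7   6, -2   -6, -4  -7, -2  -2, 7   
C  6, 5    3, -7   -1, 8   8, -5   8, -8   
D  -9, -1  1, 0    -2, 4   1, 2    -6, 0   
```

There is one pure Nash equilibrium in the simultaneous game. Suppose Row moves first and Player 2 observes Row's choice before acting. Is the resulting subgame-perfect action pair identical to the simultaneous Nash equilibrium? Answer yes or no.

yes

Player 2 best-responds to each possible Row move:
- A: BR = Q, leader payoff -2.
- B: BR = T, leader payoff -2.
- C: BR = R, leader payoff -1.
- D: BR = R, leader payoff -2.
Maximizing over -2, -2, -1, -2, Row chooses C. Subgame-perfect outcome: (C, R) with payoffs (-1, 8).
Under simultaneous play:
Row's best replies: P→C; Q→B; R→C; S→C; T→C.
Player 2's best replies: A→Q; B→T; C→R; D→R.
Only (C, R) has each player best-responding; Nash payoffs (-1, 8).
Sequential outcome (C, R) coincides with the Nash profile (C, R).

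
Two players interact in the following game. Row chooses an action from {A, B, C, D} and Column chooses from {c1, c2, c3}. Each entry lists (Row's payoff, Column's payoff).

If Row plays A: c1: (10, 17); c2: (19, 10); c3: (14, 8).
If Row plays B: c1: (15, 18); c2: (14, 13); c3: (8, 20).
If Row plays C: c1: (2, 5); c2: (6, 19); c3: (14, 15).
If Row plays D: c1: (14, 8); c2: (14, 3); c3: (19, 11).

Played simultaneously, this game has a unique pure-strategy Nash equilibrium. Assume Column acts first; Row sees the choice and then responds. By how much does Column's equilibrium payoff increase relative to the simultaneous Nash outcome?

7

Backward induction with Column moving first.
- c1 → Row plays B (best of 10, 15, 2, 14); Column gets 18.
- c2 → Row plays A (best of 19, 14, 6, 14); Column gets 10.
- c3 → Row plays D (best of 14, 8, 14, 19); Column gets 11.
Maximizing over 18, 10, 11, Column chooses c1. Subgame-perfect outcome: (B, c1) with payoffs (15, 18).
Now find the simultaneous Nash equilibrium.
Row's best replies: c1→B; c2→A; c3→D.
Column's best replies: A→c1; B→c3; C→c2; D→c3.
Only (D, c3) has each player best-responding; Nash payoffs (19, 11).
Column's commitment gain: 18 − 11 = 7.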